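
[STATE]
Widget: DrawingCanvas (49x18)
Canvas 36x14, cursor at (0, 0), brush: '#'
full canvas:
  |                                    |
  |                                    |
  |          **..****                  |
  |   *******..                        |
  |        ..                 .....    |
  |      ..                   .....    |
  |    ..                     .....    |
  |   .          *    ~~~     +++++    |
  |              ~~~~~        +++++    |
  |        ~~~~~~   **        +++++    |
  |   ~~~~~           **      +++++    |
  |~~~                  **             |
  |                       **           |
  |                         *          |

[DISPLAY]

+                                                
                                                 
          **..****                               
   *******..                                     
        ..                 .....                 
      ..                   .....                 
    ..                     .....                 
   .          *    ~~~     +++++                 
              ~~~~~        +++++                 
        ~~~~~~   **        +++++                 
   ~~~~~           **      +++++                 
~~~                  **                          
                       **                        
                         *                       
                                                 
                                                 
                                                 
                                                 


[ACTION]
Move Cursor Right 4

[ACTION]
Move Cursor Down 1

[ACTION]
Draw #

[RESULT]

                                                 
    #                                            
          **..****                               
   *******..                                     
        ..                 .....                 
      ..                   .....                 
    ..                     .....                 
   .          *    ~~~     +++++                 
              ~~~~~        +++++                 
        ~~~~~~   **        +++++                 
   ~~~~~           **      +++++                 
~~~                  **                          
                       **                        
                         *                       
                                                 
                                                 
                                                 
                                                 


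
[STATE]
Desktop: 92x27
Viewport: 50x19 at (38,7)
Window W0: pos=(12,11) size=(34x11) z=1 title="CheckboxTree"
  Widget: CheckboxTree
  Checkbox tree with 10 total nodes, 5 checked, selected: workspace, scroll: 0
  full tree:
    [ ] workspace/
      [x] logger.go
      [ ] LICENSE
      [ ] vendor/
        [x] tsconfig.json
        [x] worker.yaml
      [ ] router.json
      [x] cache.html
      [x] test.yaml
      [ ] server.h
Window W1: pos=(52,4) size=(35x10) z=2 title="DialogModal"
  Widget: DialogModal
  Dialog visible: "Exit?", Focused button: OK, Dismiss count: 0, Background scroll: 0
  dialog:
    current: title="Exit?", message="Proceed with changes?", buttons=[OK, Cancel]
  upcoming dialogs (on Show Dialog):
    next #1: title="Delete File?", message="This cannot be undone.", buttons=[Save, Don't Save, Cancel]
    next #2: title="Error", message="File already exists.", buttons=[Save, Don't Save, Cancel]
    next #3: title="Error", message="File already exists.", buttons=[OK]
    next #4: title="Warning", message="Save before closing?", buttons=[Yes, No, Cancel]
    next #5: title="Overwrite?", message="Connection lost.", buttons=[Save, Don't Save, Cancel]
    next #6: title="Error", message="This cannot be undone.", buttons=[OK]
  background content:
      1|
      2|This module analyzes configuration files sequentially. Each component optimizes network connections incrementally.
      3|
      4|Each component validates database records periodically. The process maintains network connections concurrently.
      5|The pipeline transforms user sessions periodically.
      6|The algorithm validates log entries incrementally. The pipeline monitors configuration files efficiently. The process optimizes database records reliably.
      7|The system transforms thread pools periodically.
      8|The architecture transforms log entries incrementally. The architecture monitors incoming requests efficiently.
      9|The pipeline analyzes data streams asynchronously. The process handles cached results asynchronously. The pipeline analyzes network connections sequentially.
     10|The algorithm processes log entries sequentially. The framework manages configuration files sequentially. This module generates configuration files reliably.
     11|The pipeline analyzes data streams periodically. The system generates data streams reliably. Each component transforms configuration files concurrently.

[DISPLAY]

              ┃    ┌───────────────────────┐    ┃ 
              ┃This│         Exit?         │atio┃ 
              ┃    │ Proceed with changes? │    ┃ 
              ┃Each│     [OK]  Cancel      │base┃ 
━━━━━━━┓      ┃The └───────────────────────┘sess┃ 
       ┃      ┃The algorithm validates log entri┃ 
───────┨      ┗━━━━━━━━━━━━━━━━━━━━━━━━━━━━━━━━━┛ 
       ┃                                          
       ┃                                          
       ┃                                          
       ┃                                          
       ┃                                          
       ┃                                          
       ┃                                          
━━━━━━━┛                                          
                                                  
                                                  
                                                  
                                                  


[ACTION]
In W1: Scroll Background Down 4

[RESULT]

              ┃The ┌───────────────────────┐sess┃ 
              ┃The │         Exit?         │ntri┃ 
              ┃The │ Proceed with changes? │pool┃ 
              ┃The │     [OK]  Cancel      │og e┃ 
━━━━━━━┓      ┃The └───────────────────────┘ream┃ 
       ┃      ┃The algorithm processes log entri┃ 
───────┨      ┗━━━━━━━━━━━━━━━━━━━━━━━━━━━━━━━━━┛ 
       ┃                                          
       ┃                                          
       ┃                                          
       ┃                                          
       ┃                                          
       ┃                                          
       ┃                                          
━━━━━━━┛                                          
                                                  
                                                  
                                                  
                                                  


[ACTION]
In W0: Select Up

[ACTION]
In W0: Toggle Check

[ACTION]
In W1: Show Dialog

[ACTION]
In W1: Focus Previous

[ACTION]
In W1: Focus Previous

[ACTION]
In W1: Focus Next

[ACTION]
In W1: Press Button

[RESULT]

              ┃The pipeline transforms user sess┃ 
              ┃The algorithm validates log entri┃ 
              ┃The system transforms thread pool┃ 
              ┃The architecture transforms log e┃ 
━━━━━━━┓      ┃The pipeline analyzes data stream┃ 
       ┃      ┃The algorithm processes log entri┃ 
───────┨      ┗━━━━━━━━━━━━━━━━━━━━━━━━━━━━━━━━━┛ 
       ┃                                          
       ┃                                          
       ┃                                          
       ┃                                          
       ┃                                          
       ┃                                          
       ┃                                          
━━━━━━━┛                                          
                                                  
                                                  
                                                  
                                                  


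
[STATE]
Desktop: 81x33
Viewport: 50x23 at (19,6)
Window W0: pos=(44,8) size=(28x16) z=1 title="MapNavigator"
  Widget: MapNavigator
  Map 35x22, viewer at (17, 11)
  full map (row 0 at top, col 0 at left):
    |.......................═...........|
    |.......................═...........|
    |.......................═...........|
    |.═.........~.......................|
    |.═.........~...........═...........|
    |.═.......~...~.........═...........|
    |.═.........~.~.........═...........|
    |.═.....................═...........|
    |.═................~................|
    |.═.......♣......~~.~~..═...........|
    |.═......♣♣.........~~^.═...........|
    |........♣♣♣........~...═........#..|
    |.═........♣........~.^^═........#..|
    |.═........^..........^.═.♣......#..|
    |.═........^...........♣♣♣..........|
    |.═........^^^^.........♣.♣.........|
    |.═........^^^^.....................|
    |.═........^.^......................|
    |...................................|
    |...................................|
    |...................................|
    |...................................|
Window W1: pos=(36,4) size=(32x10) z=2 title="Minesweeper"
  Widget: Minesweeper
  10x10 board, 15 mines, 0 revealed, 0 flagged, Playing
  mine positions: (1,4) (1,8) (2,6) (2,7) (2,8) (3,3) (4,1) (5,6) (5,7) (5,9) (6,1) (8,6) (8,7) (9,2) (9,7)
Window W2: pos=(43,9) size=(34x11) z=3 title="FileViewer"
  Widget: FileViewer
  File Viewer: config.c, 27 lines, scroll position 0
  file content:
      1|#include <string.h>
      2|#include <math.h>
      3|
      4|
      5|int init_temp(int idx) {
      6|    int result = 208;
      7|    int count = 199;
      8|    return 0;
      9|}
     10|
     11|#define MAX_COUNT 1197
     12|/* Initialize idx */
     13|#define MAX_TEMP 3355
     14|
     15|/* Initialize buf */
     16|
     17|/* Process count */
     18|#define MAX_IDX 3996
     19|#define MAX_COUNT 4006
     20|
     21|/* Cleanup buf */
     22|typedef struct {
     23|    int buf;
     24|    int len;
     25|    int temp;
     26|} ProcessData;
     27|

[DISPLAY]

                 ┠──────────────────────────────┨ 
                 ┃■■■■■■■■■■                    ┃ 
                 ┃■■■■■■■■■■                    ┃━
                 ┃■■■■■■┏━━━━━━━━━━━━━━━━━━━━━━━━━
                 ┃■■■■■■┃ FileViewer              
                 ┃■■■■■■┠─────────────────────────
                 ┃■■■■■■┃#include <string.h>      
                 ┗━━━━━━┃#include <math.h>        
                        ┃                         
                        ┃                         
                        ┃int init_temp(int idx) { 
                        ┃    int result = 208;    
                        ┃    int count = 199;     
                        ┗━━━━━━━━━━━━━━━━━━━━━━━━━
                         ┃......^...........♣♣♣...
                         ┃......^^^^.........♣.♣..
                         ┃......^^^^..............
                         ┗━━━━━━━━━━━━━━━━━━━━━━━━
                                                  
                                                  
                                                  
                                                  
                                                  


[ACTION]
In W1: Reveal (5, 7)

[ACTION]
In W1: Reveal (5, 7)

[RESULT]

                 ┠──────────────────────────────┨ 
                 ┃■■■■■■■■■■                    ┃ 
                 ┃■■■■✹■■■✹■                    ┃━
                 ┃■■■■■■┏━━━━━━━━━━━━━━━━━━━━━━━━━
                 ┃■■■✹■■┃ FileViewer              
                 ┃■✹■■■■┠─────────────────────────
                 ┃■■■■■■┃#include <string.h>      
                 ┗━━━━━━┃#include <math.h>        
                        ┃                         
                        ┃                         
                        ┃int init_temp(int idx) { 
                        ┃    int result = 208;    
                        ┃    int count = 199;     
                        ┗━━━━━━━━━━━━━━━━━━━━━━━━━
                         ┃......^...........♣♣♣...
                         ┃......^^^^.........♣.♣..
                         ┃......^^^^..............
                         ┗━━━━━━━━━━━━━━━━━━━━━━━━
                                                  
                                                  
                                                  
                                                  
                                                  


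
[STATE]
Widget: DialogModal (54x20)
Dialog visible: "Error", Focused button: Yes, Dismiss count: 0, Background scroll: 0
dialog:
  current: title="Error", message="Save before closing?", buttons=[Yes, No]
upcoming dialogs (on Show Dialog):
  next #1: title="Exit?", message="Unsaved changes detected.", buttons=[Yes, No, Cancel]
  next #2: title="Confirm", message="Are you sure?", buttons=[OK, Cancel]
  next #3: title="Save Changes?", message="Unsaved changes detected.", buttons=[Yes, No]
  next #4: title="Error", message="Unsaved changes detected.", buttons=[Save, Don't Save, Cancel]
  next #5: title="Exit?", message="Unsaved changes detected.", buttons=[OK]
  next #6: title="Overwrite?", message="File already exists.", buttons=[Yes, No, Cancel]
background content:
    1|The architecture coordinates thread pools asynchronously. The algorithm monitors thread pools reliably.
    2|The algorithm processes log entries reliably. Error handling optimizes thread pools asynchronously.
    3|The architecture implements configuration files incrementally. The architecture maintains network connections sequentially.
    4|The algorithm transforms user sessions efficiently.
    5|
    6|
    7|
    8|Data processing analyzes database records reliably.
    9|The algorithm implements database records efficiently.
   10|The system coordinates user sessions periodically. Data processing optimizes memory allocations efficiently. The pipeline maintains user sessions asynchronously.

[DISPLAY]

The architecture coordinates thread pools asynchronous
The algorithm processes log entries reliably. Error ha
The architecture implements configuration files increm
The algorithm transforms user sessions efficiently.   
                                                      
                                                      
                                                      
Data processing┌──────────────────────┐ds reliably.   
The algorithm i│        Error         │ds efficiently.
The system coor│ Save before closing? │riodically. Dat
               │      [Yes]  No       │               
               └──────────────────────┘               
                                                      
                                                      
                                                      
                                                      
                                                      
                                                      
                                                      
                                                      


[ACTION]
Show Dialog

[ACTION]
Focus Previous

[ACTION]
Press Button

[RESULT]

The architecture coordinates thread pools asynchronous
The algorithm processes log entries reliably. Error ha
The architecture implements configuration files increm
The algorithm transforms user sessions efficiently.   
                                                      
                                                      
                                                      
Data processing analyzes database records reliably.   
The algorithm implements database records efficiently.
The system coordinates user sessions periodically. Dat
                                                      
                                                      
                                                      
                                                      
                                                      
                                                      
                                                      
                                                      
                                                      
                                                      


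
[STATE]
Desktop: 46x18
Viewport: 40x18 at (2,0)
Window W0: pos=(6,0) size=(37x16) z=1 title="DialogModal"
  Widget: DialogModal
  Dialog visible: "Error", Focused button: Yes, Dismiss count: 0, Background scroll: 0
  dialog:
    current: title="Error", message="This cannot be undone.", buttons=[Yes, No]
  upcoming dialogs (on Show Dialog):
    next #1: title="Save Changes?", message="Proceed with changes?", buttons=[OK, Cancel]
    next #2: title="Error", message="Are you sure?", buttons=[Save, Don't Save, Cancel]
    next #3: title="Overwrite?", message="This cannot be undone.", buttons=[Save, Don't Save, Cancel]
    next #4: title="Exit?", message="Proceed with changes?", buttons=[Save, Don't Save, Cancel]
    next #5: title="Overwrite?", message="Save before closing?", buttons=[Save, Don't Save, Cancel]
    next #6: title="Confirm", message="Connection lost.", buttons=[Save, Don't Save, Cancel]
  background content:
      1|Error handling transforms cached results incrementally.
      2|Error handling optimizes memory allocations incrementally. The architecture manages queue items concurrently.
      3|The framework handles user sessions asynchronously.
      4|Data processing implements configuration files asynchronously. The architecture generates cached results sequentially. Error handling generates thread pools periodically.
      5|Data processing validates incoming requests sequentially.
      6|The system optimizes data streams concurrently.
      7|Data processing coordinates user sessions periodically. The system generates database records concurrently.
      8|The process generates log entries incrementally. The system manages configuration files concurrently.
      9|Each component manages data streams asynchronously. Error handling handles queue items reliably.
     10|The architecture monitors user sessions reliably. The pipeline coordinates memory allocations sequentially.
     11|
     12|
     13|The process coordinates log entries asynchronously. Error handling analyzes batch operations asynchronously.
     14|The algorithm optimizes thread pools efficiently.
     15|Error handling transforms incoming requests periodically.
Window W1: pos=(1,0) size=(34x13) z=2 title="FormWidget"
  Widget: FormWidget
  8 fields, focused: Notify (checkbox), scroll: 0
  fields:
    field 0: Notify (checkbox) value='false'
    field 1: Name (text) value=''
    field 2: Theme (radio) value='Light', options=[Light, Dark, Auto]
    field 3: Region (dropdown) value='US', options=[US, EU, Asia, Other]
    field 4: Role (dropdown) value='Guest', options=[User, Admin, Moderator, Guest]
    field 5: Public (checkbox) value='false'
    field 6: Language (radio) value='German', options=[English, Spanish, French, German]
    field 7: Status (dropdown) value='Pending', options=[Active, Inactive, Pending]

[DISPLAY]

━━━━━━━━━━━━━━━━━━━━━━━━━━━━━━━━┓━━━━━━━
 FormWidget                     ┃       
────────────────────────────────┨───────
> Notify:     [ ]               ┃ched re
  Name:       [                ]┃ory all
  Theme:      (●) Light  ( ) Dar┃essions
  Region:     [US             ▼]┃─┐figur
  Role:       [Guest          ▼]┃ │ming 
  Public:     [ ]               ┃ │ams c
  Language:   ( ) English  ( ) S┃ │er se
  Status:     [Pending        ▼]┃─┘ies i
                                ┃streams
━━━━━━━━━━━━━━━━━━━━━━━━━━━━━━━━┛er sess
    ┃                                   
    ┃                                   
    ┗━━━━━━━━━━━━━━━━━━━━━━━━━━━━━━━━━━━
                                        
                                        


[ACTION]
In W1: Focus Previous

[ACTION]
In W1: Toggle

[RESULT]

━━━━━━━━━━━━━━━━━━━━━━━━━━━━━━━━┓━━━━━━━
 FormWidget                     ┃       
────────────────────────────────┨───────
  Notify:     [ ]               ┃ched re
  Name:       [                ]┃ory all
  Theme:      (●) Light  ( ) Dar┃essions
  Region:     [US             ▼]┃─┐figur
  Role:       [Guest          ▼]┃ │ming 
  Public:     [ ]               ┃ │ams c
  Language:   ( ) English  ( ) S┃ │er se
> Status:     [Pending        ▼]┃─┘ies i
                                ┃streams
━━━━━━━━━━━━━━━━━━━━━━━━━━━━━━━━┛er sess
    ┃                                   
    ┃                                   
    ┗━━━━━━━━━━━━━━━━━━━━━━━━━━━━━━━━━━━
                                        
                                        


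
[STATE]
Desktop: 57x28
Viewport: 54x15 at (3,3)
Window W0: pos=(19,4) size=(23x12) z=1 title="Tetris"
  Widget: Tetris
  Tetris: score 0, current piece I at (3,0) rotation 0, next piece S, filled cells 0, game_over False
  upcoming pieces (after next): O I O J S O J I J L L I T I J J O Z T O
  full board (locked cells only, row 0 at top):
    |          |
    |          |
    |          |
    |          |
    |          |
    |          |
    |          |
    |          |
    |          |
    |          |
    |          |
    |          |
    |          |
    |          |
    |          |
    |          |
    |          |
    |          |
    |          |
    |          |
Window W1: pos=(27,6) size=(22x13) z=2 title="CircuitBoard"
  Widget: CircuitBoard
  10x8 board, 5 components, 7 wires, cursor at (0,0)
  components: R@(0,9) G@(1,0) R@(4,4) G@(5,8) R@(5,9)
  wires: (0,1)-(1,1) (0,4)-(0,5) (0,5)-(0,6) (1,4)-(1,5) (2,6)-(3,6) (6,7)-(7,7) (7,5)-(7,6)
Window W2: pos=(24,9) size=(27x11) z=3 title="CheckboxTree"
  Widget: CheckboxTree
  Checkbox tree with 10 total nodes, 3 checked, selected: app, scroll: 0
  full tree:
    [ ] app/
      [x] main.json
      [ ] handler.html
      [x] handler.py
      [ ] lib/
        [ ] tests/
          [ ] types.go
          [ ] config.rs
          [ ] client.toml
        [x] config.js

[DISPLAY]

                                                      
                ┏━━━━━━━━━━━━━━━━━━━━━┓               
                ┃ Tetris              ┃               
                ┠───────┏━━━━━━━━━━━━━━━━━━━━┓        
                ┃       ┃ CircuitBoard       ┃        
                ┃       ┠────────────────────┨        
                ┃    ┏━━━━━━━━━━━━━━━━━━━━━━━━━┓      
                ┃    ┃ CheckboxTree            ┃      
                ┃    ┠─────────────────────────┨      
                ┃    ┃>[-] app/                ┃      
                ┃    ┃   [x] main.json         ┃      
                ┃    ┃   [ ] handler.html      ┃      
                ┗━━━━┃   [x] handler.py        ┃      
                     ┃   [-] lib/              ┃      
                     ┃     [ ] tests/          ┃      


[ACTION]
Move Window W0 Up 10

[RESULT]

                ┃          │Next:     ┃               
                ┃          │ ░░       ┃               
                ┃          │░░        ┃               
                ┃       ┏━━━━━━━━━━━━━━━━━━━━┓        
                ┃       ┃ CircuitBoard       ┃        
                ┃       ┠────────────────────┨        
                ┃    ┏━━━━━━━━━━━━━━━━━━━━━━━━━┓      
                ┃    ┃ CheckboxTree            ┃      
                ┗━━━━┠─────────────────────────┨      
                     ┃>[-] app/                ┃      
                     ┃   [x] main.json         ┃      
                     ┃   [ ] handler.html      ┃      
                     ┃   [x] handler.py        ┃      
                     ┃   [-] lib/              ┃      
                     ┃     [ ] tests/          ┃      


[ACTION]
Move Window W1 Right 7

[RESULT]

                ┃          │Next:     ┃               
                ┃          │ ░░       ┃               
                ┃          │░░        ┃               
                ┃          │   ┏━━━━━━━━━━━━━━━━━━━━┓ 
                ┃          │   ┃ CircuitBoard       ┃ 
                ┃          │   ┠────────────────────┨ 
                ┃    ┏━━━━━━━━━━━━━━━━━━━━━━━━━┓ 7 8┃ 
                ┃    ┃ CheckboxTree            ┃    ┃ 
                ┗━━━━┠─────────────────────────┨    ┃ 
                     ┃>[-] app/                ┃    ┃ 
                     ┃   [x] main.json         ┃    ┃ 
                     ┃   [ ] handler.html      ┃    ┃ 
                     ┃   [x] handler.py        ┃    ┃ 
                     ┃   [-] lib/              ┃    ┃ 
                     ┃     [ ] tests/          ┃    ┃ 


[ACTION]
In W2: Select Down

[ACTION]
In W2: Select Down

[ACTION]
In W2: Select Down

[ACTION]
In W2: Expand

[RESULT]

                ┃          │Next:     ┃               
                ┃          │ ░░       ┃               
                ┃          │░░        ┃               
                ┃          │   ┏━━━━━━━━━━━━━━━━━━━━┓ 
                ┃          │   ┃ CircuitBoard       ┃ 
                ┃          │   ┠────────────────────┨ 
                ┃    ┏━━━━━━━━━━━━━━━━━━━━━━━━━┓ 7 8┃ 
                ┃    ┃ CheckboxTree            ┃    ┃ 
                ┗━━━━┠─────────────────────────┨    ┃ 
                     ┃ [-] app/                ┃    ┃ 
                     ┃   [x] main.json         ┃    ┃ 
                     ┃   [ ] handler.html      ┃    ┃ 
                     ┃>  [x] handler.py        ┃    ┃ 
                     ┃   [-] lib/              ┃    ┃ 
                     ┃     [ ] tests/          ┃    ┃ 


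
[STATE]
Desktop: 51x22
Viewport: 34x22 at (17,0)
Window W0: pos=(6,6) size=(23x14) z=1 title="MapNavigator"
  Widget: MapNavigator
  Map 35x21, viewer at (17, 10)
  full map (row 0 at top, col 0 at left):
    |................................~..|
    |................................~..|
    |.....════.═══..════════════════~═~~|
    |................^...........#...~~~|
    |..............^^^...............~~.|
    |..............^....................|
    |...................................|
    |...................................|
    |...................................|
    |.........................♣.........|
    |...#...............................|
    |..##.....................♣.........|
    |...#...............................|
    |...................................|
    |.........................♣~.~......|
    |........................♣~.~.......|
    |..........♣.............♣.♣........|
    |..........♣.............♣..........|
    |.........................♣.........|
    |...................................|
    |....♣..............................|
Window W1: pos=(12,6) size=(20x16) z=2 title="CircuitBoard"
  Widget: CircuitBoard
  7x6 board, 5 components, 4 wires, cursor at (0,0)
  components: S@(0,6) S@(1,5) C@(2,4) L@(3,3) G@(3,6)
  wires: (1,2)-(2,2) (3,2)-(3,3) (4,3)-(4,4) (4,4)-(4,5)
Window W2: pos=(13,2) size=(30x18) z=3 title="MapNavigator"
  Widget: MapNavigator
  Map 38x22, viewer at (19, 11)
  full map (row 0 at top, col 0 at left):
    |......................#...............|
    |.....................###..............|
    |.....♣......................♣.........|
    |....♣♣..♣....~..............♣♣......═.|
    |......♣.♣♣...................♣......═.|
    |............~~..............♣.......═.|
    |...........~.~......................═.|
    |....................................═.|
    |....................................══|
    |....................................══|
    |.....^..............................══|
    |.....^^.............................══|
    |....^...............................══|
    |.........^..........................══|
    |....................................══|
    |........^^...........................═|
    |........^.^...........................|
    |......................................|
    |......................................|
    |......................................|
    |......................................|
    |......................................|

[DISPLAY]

                                  
                                  
━━━━━━━━━━━━━━━━━━━━━━━━━┓        
pNavigator               ┃        
─────────────────────────┨        
♣♣...................♣...┃        
....~~..............♣....┃        
...~.~...................┃        
.........................┃        
.........................┃        
.........................┃        
.........................┃        
...........@.............┃        
.........................┃        
.^.......................┃        
.........................┃        
^^.......................┃        
^.^......................┃        
.........................┃        
━━━━━━━━━━━━━━━━━━━━━━━━━┛        
              ┃                   
━━━━━━━━━━━━━━┛                   


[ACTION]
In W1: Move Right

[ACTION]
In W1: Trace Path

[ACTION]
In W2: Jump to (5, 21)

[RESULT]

                                  
                                  
━━━━━━━━━━━━━━━━━━━━━━━━━┓        
pNavigator               ┃        
─────────────────────────┨        
      ...................┃        
      ........^^.........┃        
      ........^.^........┃        
      ...................┃        
      ...................┃        
      ...................┃        
      ...................┃        
      .....@.............┃        
                         ┃        
                         ┃        
                         ┃        
                         ┃        
                         ┃        
                         ┃        
━━━━━━━━━━━━━━━━━━━━━━━━━┛        
              ┃                   
━━━━━━━━━━━━━━┛                   


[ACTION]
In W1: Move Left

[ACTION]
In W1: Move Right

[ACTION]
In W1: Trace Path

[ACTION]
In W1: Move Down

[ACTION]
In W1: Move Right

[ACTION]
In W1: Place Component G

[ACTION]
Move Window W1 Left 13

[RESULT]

                                  
                                  
━━━━━━━━━━━━━━━━━━━━━━━━━┓        
pNavigator               ┃        
─────────────────────────┨        
      ...................┃        
      ........^^.........┃        
      ........^.^........┃        
      ...................┃        
      ...................┃        
      ...................┃        
      ...................┃        
      .....@.............┃        
                         ┃        
                         ┃        
                         ┃        
                         ┃        
                         ┃        
                         ┃        
━━━━━━━━━━━━━━━━━━━━━━━━━┛        
  ┃                               
━━┛                               


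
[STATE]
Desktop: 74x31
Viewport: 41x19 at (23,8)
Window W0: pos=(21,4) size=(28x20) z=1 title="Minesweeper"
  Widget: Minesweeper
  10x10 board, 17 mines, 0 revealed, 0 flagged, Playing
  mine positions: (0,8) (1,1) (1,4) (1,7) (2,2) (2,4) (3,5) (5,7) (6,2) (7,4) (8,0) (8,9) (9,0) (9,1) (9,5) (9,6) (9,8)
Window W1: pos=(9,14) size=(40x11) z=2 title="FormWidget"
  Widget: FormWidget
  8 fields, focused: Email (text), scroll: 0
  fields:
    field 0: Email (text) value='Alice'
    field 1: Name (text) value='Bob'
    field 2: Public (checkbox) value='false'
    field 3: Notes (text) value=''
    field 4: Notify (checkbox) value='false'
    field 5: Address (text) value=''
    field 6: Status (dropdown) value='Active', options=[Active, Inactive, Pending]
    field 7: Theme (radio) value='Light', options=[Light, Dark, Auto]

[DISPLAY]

■■■■■■■■■                ┃               
■■■■■■■■■                ┃               
■■■■■■■■■                ┃               
■■■■■■■■■                ┃               
■■■■■■■■■                ┃               
■■■■■■■■■                ┃               
━━━━━━━━━━━━━━━━━━━━━━━━━┓               
                         ┃               
─────────────────────────┨               
 [Alice                 ]┃               
 [Bob                   ]┃               
 [ ]                     ┃               
 [                      ]┃               
 [ ]                     ┃               
 [                      ]┃               
 [Active               ▼]┃               
━━━━━━━━━━━━━━━━━━━━━━━━━┛               
                                         
                                         


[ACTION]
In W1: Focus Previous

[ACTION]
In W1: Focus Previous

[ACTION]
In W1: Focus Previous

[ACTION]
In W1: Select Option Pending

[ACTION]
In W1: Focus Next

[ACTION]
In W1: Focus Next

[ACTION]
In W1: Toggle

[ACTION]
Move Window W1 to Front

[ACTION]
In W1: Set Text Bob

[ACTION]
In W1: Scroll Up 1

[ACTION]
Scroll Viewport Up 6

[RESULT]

                                         
                                         
━━━━━━━━━━━━━━━━━━━━━━━━━┓               
Minesweeper              ┃               
─────────────────────────┨               
■■■■■■■■■                ┃               
■■■■■■■■■                ┃               
■■■■■■■■■                ┃               
■■■■■■■■■                ┃               
■■■■■■■■■                ┃               
■■■■■■■■■                ┃               
■■■■■■■■■                ┃               
━━━━━━━━━━━━━━━━━━━━━━━━━┓               
                         ┃               
─────────────────────────┨               
 [Alice                 ]┃               
 [Bob                   ]┃               
 [ ]                     ┃               
 [                      ]┃               


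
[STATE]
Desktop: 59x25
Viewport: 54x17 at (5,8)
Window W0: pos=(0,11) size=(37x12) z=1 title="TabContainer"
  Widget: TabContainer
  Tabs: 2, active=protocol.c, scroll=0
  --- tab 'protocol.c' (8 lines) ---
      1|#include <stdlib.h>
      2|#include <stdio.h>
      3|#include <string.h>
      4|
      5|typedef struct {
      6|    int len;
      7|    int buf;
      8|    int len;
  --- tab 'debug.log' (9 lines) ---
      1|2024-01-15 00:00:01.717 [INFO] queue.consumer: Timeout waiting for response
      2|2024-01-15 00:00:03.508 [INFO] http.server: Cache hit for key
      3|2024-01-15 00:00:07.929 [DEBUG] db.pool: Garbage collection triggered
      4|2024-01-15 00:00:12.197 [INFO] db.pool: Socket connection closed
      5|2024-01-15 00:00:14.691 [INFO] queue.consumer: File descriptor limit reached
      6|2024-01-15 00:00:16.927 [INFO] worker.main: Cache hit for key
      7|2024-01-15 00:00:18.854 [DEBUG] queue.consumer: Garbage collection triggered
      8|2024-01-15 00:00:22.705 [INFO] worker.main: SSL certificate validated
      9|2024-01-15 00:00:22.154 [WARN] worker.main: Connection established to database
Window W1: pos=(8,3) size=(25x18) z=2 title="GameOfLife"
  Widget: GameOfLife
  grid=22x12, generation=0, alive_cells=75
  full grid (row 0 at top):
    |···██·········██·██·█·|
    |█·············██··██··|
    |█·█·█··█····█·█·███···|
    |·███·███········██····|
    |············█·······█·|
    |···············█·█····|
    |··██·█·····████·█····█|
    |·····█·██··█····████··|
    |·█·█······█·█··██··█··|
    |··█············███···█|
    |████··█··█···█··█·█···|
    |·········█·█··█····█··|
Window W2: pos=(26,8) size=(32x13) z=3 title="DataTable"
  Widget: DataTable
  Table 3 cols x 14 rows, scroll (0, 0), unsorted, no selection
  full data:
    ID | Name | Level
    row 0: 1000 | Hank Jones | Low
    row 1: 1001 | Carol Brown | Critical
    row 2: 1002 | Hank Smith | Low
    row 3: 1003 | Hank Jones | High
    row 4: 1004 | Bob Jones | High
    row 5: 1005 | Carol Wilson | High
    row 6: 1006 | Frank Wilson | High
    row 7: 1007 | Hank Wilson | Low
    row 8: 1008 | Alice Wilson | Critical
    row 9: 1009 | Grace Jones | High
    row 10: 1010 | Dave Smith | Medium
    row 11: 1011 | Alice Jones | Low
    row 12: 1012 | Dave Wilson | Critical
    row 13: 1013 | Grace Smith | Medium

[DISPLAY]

   ┃█·············██·┏━━━━━━━━━━━━━━━━━━━━━━━━━━━━━━┓ 
   ┃█·█·█··█····█·█·█┃ DataTable                    ┃ 
   ┃·███·███········█┠──────────────────────────────┨ 
━━━┃············█····┃ID  │Name        │Level       ┃ 
Con┃···············█·┃────┼────────────┼────────    ┃ 
───┃··██·█·····████·█┃1000│Hank Jones  │Low         ┃ 
toc┃·····█·██··█····█┃1001│Carol Brown │Critical    ┃ 
───┃·█·█······█·█··██┃1002│Hank Smith  │Low         ┃ 
lud┃··█············██┃1003│Hank Jones  │High        ┃ 
lud┃████··█··█···█··█┃1004│Bob Jones   │High        ┃ 
lud┃·········█·█··█··┃1005│Carol Wilson│High        ┃ 
   ┃                 ┃1006│Frank Wilson│High        ┃ 
def┗━━━━━━━━━━━━━━━━━┗━━━━━━━━━━━━━━━━━━━━━━━━━━━━━━┛ 
int len;                       ┃                      
━━━━━━━━━━━━━━━━━━━━━━━━━━━━━━━┛                      
                                                      
                                                      


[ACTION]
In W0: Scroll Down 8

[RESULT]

   ┃█·············██·┏━━━━━━━━━━━━━━━━━━━━━━━━━━━━━━┓ 
   ┃█·█·█··█····█·█·█┃ DataTable                    ┃ 
   ┃·███·███········█┠──────────────────────────────┨ 
━━━┃············█····┃ID  │Name        │Level       ┃ 
Con┃···············█·┃────┼────────────┼────────    ┃ 
───┃··██·█·····████·█┃1000│Hank Jones  │Low         ┃ 
toc┃·····█·██··█····█┃1001│Carol Brown │Critical    ┃ 
───┃·█·█······█·█··██┃1002│Hank Smith  │Low         ┃ 
int┃··█············██┃1003│Hank Jones  │High        ┃ 
   ┃████··█··█···█··█┃1004│Bob Jones   │High        ┃ 
   ┃·········█·█··█··┃1005│Carol Wilson│High        ┃ 
   ┃                 ┃1006│Frank Wilson│High        ┃ 
   ┗━━━━━━━━━━━━━━━━━┗━━━━━━━━━━━━━━━━━━━━━━━━━━━━━━┛ 
                               ┃                      
━━━━━━━━━━━━━━━━━━━━━━━━━━━━━━━┛                      
                                                      
                                                      


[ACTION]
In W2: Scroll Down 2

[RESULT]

   ┃█·············██·┏━━━━━━━━━━━━━━━━━━━━━━━━━━━━━━┓ 
   ┃█·█·█··█····█·█·█┃ DataTable                    ┃ 
   ┃·███·███········█┠──────────────────────────────┨ 
━━━┃············█····┃ID  │Name        │Level       ┃ 
Con┃···············█·┃────┼────────────┼────────    ┃ 
───┃··██·█·····████·█┃1002│Hank Smith  │Low         ┃ 
toc┃·····█·██··█····█┃1003│Hank Jones  │High        ┃ 
───┃·█·█······█·█··██┃1004│Bob Jones   │High        ┃ 
int┃··█············██┃1005│Carol Wilson│High        ┃ 
   ┃████··█··█···█··█┃1006│Frank Wilson│High        ┃ 
   ┃·········█·█··█··┃1007│Hank Wilson │Low         ┃ 
   ┃                 ┃1008│Alice Wilson│Critical    ┃ 
   ┗━━━━━━━━━━━━━━━━━┗━━━━━━━━━━━━━━━━━━━━━━━━━━━━━━┛ 
                               ┃                      
━━━━━━━━━━━━━━━━━━━━━━━━━━━━━━━┛                      
                                                      
                                                      


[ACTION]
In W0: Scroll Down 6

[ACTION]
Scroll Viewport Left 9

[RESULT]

        ┃█·············██·┏━━━━━━━━━━━━━━━━━━━━━━━━━━━
        ┃█·█·█··█····█·█·█┃ DataTable                 
        ┃·███·███········█┠───────────────────────────
┏━━━━━━━┃············█····┃ID  │Name        │Level    
┃ TabCon┃···············█·┃────┼────────────┼──────── 
┠───────┃··██·█·····████·█┃1002│Hank Smith  │Low      
┃[protoc┃·····█·██··█····█┃1003│Hank Jones  │High     
┃───────┃·█·█······█·█··██┃1004│Bob Jones   │High     
┃    int┃··█············██┃1005│Carol Wilson│High     
┃       ┃████··█··█···█··█┃1006│Frank Wilson│High     
┃       ┃·········█·█··█··┃1007│Hank Wilson │Low      
┃       ┃                 ┃1008│Alice Wilson│Critical 
┃       ┗━━━━━━━━━━━━━━━━━┗━━━━━━━━━━━━━━━━━━━━━━━━━━━
┃                                   ┃                 
┗━━━━━━━━━━━━━━━━━━━━━━━━━━━━━━━━━━━┛                 
                                                      
                                                      
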